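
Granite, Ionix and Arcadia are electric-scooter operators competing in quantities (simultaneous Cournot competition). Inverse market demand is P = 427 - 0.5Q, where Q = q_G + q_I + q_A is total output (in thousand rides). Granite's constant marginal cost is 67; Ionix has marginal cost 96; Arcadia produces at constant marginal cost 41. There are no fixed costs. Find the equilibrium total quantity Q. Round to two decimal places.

Granite's profit: π_G = (427 - 0.5Q)q_G - (67q_G). Setting ∂π_G/∂q_G = 0: 360 - q_G - (1/2)(q_I + q_A) = 0.
Ionix's profit: π_I = (427 - 0.5Q)q_I - (96q_I). Setting ∂π_I/∂q_I = 0: 331 - q_I - (1/2)(q_G + q_A) = 0.
Arcadia's profit: π_A = (427 - 0.5Q)q_A - (41q_A). Setting ∂π_A/∂q_A = 0: 386 - q_A - (1/2)(q_G + q_I) = 0.
Summing all 3 equations gives 1077 − 2Q = 0, hence Q = 1077/2.
Back-substituting: q_G = (360 − 1077/4)/(1/2) = 363/2, q_I = (331 − 1077/4)/(1/2) = 247/2, q_A = (386 − 1077/4)/(1/2) = 467/2.
Total output Q = 363/2 + 247/2 + 467/2 = 1077/2.

538.50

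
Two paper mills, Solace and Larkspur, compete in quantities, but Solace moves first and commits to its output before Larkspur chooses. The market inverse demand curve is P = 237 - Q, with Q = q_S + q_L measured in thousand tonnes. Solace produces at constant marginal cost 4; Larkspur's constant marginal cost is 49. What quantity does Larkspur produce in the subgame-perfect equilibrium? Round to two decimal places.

24.50

The follower Larkspur best-responds to any q_S: π_L = (237 - Q)q_L - 49q_L.
Setting the follower's marginal profit to zero, 188 - q_S - 2q_L = 0, i.e. q_L = (188 - q_S)/2.
The leader anticipates this reaction. Substituting into P = 237 - Q gives P = 143 - (1/2)q_S, so π_S = (143 - (1/2)q_S)q_S - 4q_S.
Leader FOC: 139 - q_S = 0, so q_S = 139.
Then q_L = (188 - 139)/2 = 49/2.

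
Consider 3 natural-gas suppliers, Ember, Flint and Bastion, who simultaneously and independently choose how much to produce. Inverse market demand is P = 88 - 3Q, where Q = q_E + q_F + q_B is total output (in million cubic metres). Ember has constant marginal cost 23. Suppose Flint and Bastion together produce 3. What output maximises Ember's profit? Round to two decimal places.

With rivals' combined output fixed at 3, Ember's profit is π_E = (88 - 3·3 - 3q_E)q_E - (23q_E) = (79 - 3q_E)q_E - (23q_E).
∂π_E/∂q_E = 56 - 6q_E = 0, so q_E = 28/3.

9.33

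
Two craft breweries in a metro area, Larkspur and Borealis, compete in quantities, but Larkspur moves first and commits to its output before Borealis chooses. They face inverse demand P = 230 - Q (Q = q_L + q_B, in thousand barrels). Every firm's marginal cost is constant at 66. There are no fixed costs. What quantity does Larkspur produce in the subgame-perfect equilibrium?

82

The follower Borealis best-responds to any q_L: π_B = (230 - Q)q_B - 66q_B.
Setting the follower's marginal profit to zero, 164 - q_L - 2q_B = 0, i.e. q_B = (164 - q_L)/2.
Larkspur substitutes q_B(q_L) into its own profit: π_L = q_L(230 - q_L - (164 - q_L)/2) - 66q_L = (148 - (1/2)q_L)q_L - 66q_L.
Maximising: ∂π_L/∂q_L = 82 - q_L = 0, giving q_L = 82.
Then q_B = (164 - 82)/2 = 41.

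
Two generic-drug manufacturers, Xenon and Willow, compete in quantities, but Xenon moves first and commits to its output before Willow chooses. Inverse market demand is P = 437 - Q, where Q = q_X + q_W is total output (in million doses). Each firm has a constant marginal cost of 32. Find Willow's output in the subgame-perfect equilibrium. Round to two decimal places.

101.25

The follower Willow best-responds to any q_X: π_W = (437 - Q)q_W - 32q_W.
Follower FOC: 405 - q_X - 2q_W = 0, so q_W(q_X) = (405 - q_X)/2.
The leader anticipates this reaction. Substituting into P = 437 - Q gives P = 469/2 - (1/2)q_X, so π_X = (469/2 - (1/2)q_X)q_X - 32q_X.
The leader's first-order condition 405/2 - q_X = 0 yields q_X = 405/2.
Then q_W = (405 - 405/2)/2 = 405/4.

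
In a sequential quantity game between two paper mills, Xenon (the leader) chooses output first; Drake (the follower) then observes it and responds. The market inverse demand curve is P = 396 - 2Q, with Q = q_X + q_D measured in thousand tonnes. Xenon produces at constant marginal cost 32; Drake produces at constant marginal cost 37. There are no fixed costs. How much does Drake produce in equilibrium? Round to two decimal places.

43.63

The follower Drake best-responds to any q_X: π_D = (396 - 2Q)q_D - 37q_D.
Follower FOC: 359 - 2q_X - 4q_D = 0, so q_D(q_X) = (359 - 2q_X)/4.
The leader anticipates this reaction. Substituting into P = 396 - 2Q gives P = 433/2 - q_X, so π_X = (433/2 - q_X)q_X - 32q_X.
Leader FOC: 369/2 - 2q_X = 0, so q_X = 369/4.
Then q_D = (359 - 2·(369/4))/4 = 349/8.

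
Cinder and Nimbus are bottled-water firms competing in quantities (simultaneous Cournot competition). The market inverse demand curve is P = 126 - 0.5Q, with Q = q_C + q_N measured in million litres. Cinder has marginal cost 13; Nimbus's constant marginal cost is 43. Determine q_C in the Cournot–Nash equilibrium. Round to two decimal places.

Cinder's profit: π_C = (126 - 0.5Q)q_C - (13q_C). Setting ∂π_C/∂q_C = 0: 113 - q_C - (1/2)(q_N) = 0.
Nimbus's profit: π_N = (126 - 0.5Q)q_N - (43q_N). Setting ∂π_N/∂q_N = 0: 83 - q_N - (1/2)(q_C) = 0.
So q_C = (113 - (1/2)q_N) and q_N = (83 - (1/2)q_C).
Solving the pair: q_C = 286/3, q_N = 106/3.

95.33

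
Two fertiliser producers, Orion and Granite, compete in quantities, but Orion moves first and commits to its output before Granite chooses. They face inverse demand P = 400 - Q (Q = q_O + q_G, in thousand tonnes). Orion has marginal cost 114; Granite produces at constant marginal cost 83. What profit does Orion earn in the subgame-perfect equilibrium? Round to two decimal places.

8128.13

Solve by backward induction. Given q_O, the follower Granite maximises π_G = (400 - q_O - q_G)q_G - 83q_G.
Setting the follower's marginal profit to zero, 317 - q_O - 2q_G = 0, i.e. q_G = (317 - q_O)/2.
Orion substitutes q_G(q_O) into its own profit: π_O = q_O(400 - q_O - (317 - q_O)/2) - 114q_O = (483/2 - (1/2)q_O)q_O - 114q_O.
Leader FOC: 255/2 - q_O = 0, so q_O = 255/2.
Then q_G = (317 - 255/2)/2 = 379/4.
Price P = 400 - 889/4 = 711/4.
Orion's profit: (711/4 - 114)·(255/2) = 8128.1250.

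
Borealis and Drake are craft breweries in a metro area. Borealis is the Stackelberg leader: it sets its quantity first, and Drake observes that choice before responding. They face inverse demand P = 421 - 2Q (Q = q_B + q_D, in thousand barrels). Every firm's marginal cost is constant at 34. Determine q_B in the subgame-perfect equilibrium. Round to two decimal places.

The follower Drake best-responds to any q_B: π_D = (421 - 2Q)q_D - 34q_D.
Follower FOC: 387 - 2q_B - 4q_D = 0, so q_D(q_B) = (387 - 2q_B)/4.
Borealis substitutes q_D(q_B) into its own profit: π_B = q_B(421 - 2q_B - (387 - 2q_B)/2) - 34q_B = (455/2 - q_B)q_B - 34q_B.
The leader's first-order condition 387/2 - 2q_B = 0 yields q_B = 387/4.
Then q_D = (387 - 2·(387/4))/4 = 387/8.

96.75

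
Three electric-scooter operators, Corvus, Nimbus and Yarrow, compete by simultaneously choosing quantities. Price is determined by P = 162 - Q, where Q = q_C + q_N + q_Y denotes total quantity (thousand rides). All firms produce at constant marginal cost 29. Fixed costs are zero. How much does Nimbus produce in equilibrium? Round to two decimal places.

33.25

Each firm earns π_i = (162 - Q)q_i - 29q_i.
First-order condition (treating rivals' output as given): 133 - 2q_i - Σ_{j≠i} q_j = 0.
With identical firms every q_j equals q_i, so Σ_{j≠i} q_j = 2q_i and 133 = 4q_i, giving q_i = 133/4.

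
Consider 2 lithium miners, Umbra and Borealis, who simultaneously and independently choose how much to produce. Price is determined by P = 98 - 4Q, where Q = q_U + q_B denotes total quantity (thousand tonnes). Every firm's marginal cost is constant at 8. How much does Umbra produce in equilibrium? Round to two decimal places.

Each firm earns π_i = (98 - 4Q)q_i - 8q_i.
First-order condition (treating rivals' output as given): 90 - 8q_i - 4q_j = 0.
With identical firms every q_j equals q_i, so q_j = q_i and 90 = 12q_i, giving q_i = 15/2.

7.50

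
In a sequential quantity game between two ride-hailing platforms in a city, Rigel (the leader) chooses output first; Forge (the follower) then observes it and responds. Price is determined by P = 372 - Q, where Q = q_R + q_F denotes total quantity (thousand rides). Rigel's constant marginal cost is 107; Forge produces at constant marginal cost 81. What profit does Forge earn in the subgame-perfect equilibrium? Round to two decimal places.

Solve by backward induction. Given q_R, the follower Forge maximises π_F = (372 - q_R - q_F)q_F - 81q_F.
∂π_F/∂q_F = 291 - q_R - 2q_F = 0 gives the reaction function q_F = (291 - q_R)/2.
Rigel substitutes q_F(q_R) into its own profit: π_R = q_R(372 - q_R - (291 - q_R)/2) - 107q_R = (453/2 - (1/2)q_R)q_R - 107q_R.
Leader FOC: 239/2 - q_R = 0, so q_R = 239/2.
Then q_F = (291 - 239/2)/2 = 343/4.
Price P = 372 - 821/4 = 667/4.
Forge's profit: (667/4 - 81)·(343/4) = 7353.0625.

7353.06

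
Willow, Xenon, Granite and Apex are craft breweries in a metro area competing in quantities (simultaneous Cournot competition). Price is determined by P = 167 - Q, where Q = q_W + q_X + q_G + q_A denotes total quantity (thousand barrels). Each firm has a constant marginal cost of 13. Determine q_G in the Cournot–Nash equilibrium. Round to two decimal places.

30.80

Each firm earns π_i = (167 - Q)q_i - 13q_i.
First-order condition (treating rivals' output as given): 154 - 2q_i - Σ_{j≠i} q_j = 0.
By symmetry each firm produces the same amount; substituting Σ_{j≠i} q_j = 3q_i yields q_i = 154/5.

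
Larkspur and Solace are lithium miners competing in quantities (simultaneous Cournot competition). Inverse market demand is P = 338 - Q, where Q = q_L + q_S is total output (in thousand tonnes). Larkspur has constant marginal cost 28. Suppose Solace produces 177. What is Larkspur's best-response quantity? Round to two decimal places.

With the rival's output fixed at 177, Larkspur's profit is π_L = (338 - 177 - q_L)q_L - (28q_L) = (161 - q_L)q_L - (28q_L).
∂π_L/∂q_L = 133 - 2q_L = 0, so q_L = 133/2.

66.50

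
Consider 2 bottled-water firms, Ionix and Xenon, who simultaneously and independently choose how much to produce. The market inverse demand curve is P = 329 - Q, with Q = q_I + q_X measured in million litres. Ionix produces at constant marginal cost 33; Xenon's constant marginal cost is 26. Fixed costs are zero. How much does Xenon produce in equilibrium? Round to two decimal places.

Ionix's profit: π_I = (329 - Q)q_I - (33q_I). Setting ∂π_I/∂q_I = 0: 296 - 2q_I - (q_X) = 0.
Xenon's profit: π_X = (329 - Q)q_X - (26q_X). Setting ∂π_X/∂q_X = 0: 303 - 2q_X - (q_I) = 0.
Rearranging gives the reaction functions q_I = (296 - q_X)/2 and q_X = (303 - q_I)/2.
Solving the pair: q_I = 289/3, q_X = 310/3.

103.33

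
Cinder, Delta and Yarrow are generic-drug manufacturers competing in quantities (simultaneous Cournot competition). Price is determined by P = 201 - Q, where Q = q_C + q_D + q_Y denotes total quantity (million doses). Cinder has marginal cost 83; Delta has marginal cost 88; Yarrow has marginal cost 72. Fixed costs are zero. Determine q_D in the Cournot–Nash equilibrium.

23

Cinder's profit: π_C = (201 - Q)q_C - (83q_C). Setting ∂π_C/∂q_C = 0: 118 - 2q_C - (q_D + q_Y) = 0.
Delta's first-order condition: 113 - 2q_D - (q_C + q_Y) = 0.
Yarrow's profit: π_Y = (201 - Q)q_Y - (72q_Y). Setting ∂π_Y/∂q_Y = 0: 129 - 2q_Y - (q_C + q_D) = 0.
Adding the 3 conditions: 360 − 2Q − 2Q = 0, i.e. Q = 90.
Back-substituting: q_C = (118 − 90) = 28, q_D = (113 − 90) = 23, q_Y = (129 − 90) = 39.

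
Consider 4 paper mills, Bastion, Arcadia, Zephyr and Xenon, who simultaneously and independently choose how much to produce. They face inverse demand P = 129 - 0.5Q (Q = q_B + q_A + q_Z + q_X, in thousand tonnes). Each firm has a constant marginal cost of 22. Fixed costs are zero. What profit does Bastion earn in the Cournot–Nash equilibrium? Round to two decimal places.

A representative firm's profit is π_i = q_i(129 - 0.5Q) - 22q_i.
First-order condition (treating rivals' output as given): 107 - q_i - (1/2)·Σ_{j≠i} q_j = 0.
By symmetry each firm produces the same amount; substituting Σ_{j≠i} q_j = 3q_i yields q_i = 107/(5/2) = 214/5.
Price P = 129 - (1/2)·(856/5) = 217/5.
Bastion's profit: (217/5 - 22)·(214/5) = 915.9200.

915.92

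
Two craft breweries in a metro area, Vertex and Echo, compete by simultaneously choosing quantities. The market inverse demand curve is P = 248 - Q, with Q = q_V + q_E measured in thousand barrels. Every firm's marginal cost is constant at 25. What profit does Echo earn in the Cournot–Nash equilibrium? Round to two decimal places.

Each firm earns π_i = (248 - Q)q_i - 25q_i.
First-order condition (treating rivals' output as given): 223 - 2q_i - q_j = 0.
With identical firms every q_j equals q_i, so q_j = q_i and 223 = 3q_i, giving q_i = 223/3.
Price P = 248 - 446/3 = 298/3.
Echo's profit: (298/3 - 25)·(223/3) = 5525.4444.

5525.44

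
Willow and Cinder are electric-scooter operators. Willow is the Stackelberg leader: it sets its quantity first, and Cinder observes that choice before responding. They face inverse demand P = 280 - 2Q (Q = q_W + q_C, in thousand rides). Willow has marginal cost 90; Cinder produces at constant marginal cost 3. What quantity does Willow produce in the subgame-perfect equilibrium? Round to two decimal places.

Solve by backward induction. Given q_W, the follower Cinder maximises π_C = (280 - 2q_W - 2q_C)q_C - 3q_C.
Setting the follower's marginal profit to zero, 277 - 2q_W - 4q_C = 0, i.e. q_C = (277 - 2q_W)/4.
Willow substitutes q_C(q_W) into its own profit: π_W = q_W(280 - 2q_W - (277 - 2q_W)/2) - 90q_W = (283/2 - q_W)q_W - 90q_W.
The leader's first-order condition 103/2 - 2q_W = 0 yields q_W = 103/4.
Then q_C = (277 - 2·(103/4))/4 = 451/8.

25.75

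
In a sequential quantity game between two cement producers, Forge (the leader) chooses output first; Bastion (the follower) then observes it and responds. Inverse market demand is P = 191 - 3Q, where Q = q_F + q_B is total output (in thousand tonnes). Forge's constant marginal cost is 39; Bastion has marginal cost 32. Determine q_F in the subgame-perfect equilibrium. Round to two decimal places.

The follower Bastion best-responds to any q_F: π_B = (191 - 3Q)q_B - 32q_B.
Setting the follower's marginal profit to zero, 159 - 3q_F - 6q_B = 0, i.e. q_B = (159 - 3q_F)/6.
The leader anticipates this reaction. Substituting into P = 191 - 3Q gives P = 223/2 - (3/2)q_F, so π_F = (223/2 - (3/2)q_F)q_F - 39q_F.
Leader FOC: 145/2 - 3q_F = 0, so q_F = 145/6.
Then q_B = (159 - 3·(145/6))/6 = 173/12.

24.17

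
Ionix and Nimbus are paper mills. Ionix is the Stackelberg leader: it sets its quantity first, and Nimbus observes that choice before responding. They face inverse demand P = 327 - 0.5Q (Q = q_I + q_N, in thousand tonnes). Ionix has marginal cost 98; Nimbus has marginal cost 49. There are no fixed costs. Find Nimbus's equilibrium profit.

The follower Nimbus best-responds to any q_I: π_N = (327 - 0.5Q)q_N - 49q_N.
Setting the follower's marginal profit to zero, 278 - (1/2)q_I - q_N = 0, i.e. q_N = (278 - (1/2)q_I).
The leader anticipates this reaction. Substituting into P = 327 - 0.5Q gives P = 188 - (1/4)q_I, so π_I = (188 - (1/4)q_I)q_I - 98q_I.
Maximising: ∂π_I/∂q_I = 90 - (1/2)q_I = 0, giving q_I = 180.
Then q_N = (278 - (1/2)·180) = 188.
Price P = 327 - (1/2)·368 = 143.
Nimbus's profit: (143 - 49)·188 = 17672.

17672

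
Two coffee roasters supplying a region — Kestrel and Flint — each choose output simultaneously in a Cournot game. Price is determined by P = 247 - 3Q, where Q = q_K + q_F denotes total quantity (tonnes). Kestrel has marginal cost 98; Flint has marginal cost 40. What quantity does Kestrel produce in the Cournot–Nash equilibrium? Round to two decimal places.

Kestrel's profit: π_K = (247 - 3Q)q_K - (98q_K). Setting ∂π_K/∂q_K = 0: 149 - 6q_K - 3(q_F) = 0.
Flint's profit: π_F = (247 - 3Q)q_F - (40q_F). Setting ∂π_F/∂q_F = 0: 207 - 6q_F - 3(q_K) = 0.
Best responses: q_K = (149 - 3q_F)/6, q_F = (207 - 3q_K)/6.
Substituting one into the other gives q_K = 91/9 and q_F = 265/9.

10.11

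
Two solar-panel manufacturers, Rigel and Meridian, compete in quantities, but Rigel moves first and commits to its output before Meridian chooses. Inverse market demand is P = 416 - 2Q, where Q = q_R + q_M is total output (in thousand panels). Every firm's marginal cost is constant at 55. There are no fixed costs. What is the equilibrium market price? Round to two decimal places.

145.25

Solve by backward induction. Given q_R, the follower Meridian maximises π_M = (416 - 2q_R - 2q_M)q_M - 55q_M.
Setting the follower's marginal profit to zero, 361 - 2q_R - 4q_M = 0, i.e. q_M = (361 - 2q_R)/4.
Rigel substitutes q_M(q_R) into its own profit: π_R = q_R(416 - 2q_R - (361 - 2q_R)/2) - 55q_R = (471/2 - q_R)q_R - 55q_R.
The leader's first-order condition 361/2 - 2q_R = 0 yields q_R = 361/4.
Then q_M = (361 - 2·(361/4))/4 = 361/8.
Total output Q = 1083/8, so price P = 416 - 2·(1083/8) = 581/4.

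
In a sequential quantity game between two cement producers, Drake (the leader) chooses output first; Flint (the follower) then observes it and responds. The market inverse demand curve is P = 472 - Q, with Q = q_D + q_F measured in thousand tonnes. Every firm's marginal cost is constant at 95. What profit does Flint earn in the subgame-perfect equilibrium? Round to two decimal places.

8883.06

Solve by backward induction. Given q_D, the follower Flint maximises π_F = (472 - q_D - q_F)q_F - 95q_F.
∂π_F/∂q_F = 377 - q_D - 2q_F = 0 gives the reaction function q_F = (377 - q_D)/2.
The leader anticipates this reaction. Substituting into P = 472 - Q gives P = 567/2 - (1/2)q_D, so π_D = (567/2 - (1/2)q_D)q_D - 95q_D.
Leader FOC: 377/2 - q_D = 0, so q_D = 377/2.
Then q_F = (377 - 377/2)/2 = 377/4.
Price P = 472 - 1131/4 = 757/4.
Flint's profit: (757/4 - 95)·(377/4) = 8883.0625.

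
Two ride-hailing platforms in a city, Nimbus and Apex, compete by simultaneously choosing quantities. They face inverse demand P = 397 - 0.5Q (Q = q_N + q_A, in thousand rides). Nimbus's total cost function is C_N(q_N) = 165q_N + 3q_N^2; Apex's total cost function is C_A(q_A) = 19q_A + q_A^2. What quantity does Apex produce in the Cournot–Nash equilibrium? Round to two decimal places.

Nimbus's profit: π_N = (397 - 0.5Q)q_N - (165q_N + 3q_N²). Setting ∂π_N/∂q_N = 0: 232 - 7q_N - (1/2)(q_A) = 0.
Apex's first-order condition: 378 - 3q_A - (1/2)(q_N) = 0.
So q_N = (232 - (1/2)q_A)/7 and q_A = (378 - (1/2)q_N)/3.
Substituting one into the other gives q_N = 24.4337 and q_A = 121.9277.

121.93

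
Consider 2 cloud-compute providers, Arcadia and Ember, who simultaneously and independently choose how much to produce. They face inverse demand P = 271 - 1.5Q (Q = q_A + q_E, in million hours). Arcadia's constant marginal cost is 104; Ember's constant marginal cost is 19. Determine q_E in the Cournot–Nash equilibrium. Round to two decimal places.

Arcadia's profit: π_A = (271 - 1.5Q)q_A - (104q_A). Setting ∂π_A/∂q_A = 0: 167 - 3q_A - (3/2)(q_E) = 0.
Ember's first-order condition: 252 - 3q_E - (3/2)(q_A) = 0.
Rearranging gives the reaction functions q_A = (167 - (3/2)q_E)/3 and q_E = (252 - (3/2)q_A)/3.
Solving the pair: q_A = 164/9, q_E = 674/9.

74.89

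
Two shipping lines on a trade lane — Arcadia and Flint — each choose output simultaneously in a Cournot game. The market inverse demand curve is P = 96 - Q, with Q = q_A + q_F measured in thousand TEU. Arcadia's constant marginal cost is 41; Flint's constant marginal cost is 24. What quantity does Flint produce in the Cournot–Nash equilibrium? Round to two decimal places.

Arcadia's profit: π_A = (96 - Q)q_A - (41q_A). Setting ∂π_A/∂q_A = 0: 55 - 2q_A - (q_F) = 0.
Flint's first-order condition: 72 - 2q_F - (q_A) = 0.
Best responses: q_A = (55 - q_F)/2, q_F = (72 - q_A)/2.
Solving the pair: q_A = 38/3, q_F = 89/3.

29.67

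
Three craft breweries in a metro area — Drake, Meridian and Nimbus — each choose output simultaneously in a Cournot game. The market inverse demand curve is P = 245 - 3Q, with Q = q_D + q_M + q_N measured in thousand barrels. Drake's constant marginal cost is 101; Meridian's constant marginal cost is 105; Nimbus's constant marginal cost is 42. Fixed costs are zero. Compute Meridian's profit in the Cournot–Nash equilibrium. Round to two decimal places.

Drake's profit: π_D = (245 - 3Q)q_D - (101q_D). Setting ∂π_D/∂q_D = 0: 144 - 6q_D - 3(q_M + q_N) = 0.
Meridian's profit: π_M = (245 - 3Q)q_M - (105q_M). Setting ∂π_M/∂q_M = 0: 140 - 6q_M - 3(q_D + q_N) = 0.
Nimbus's first-order condition: 203 - 6q_N - 3(q_D + q_M) = 0.
Adding the 3 first-order conditions: 487 − 12Q = 0, so Q = 487/12.
Back-substituting: q_D = (144 − 487/4)/3 = 89/12, q_M = (140 − 487/4)/3 = 73/12, q_N = (203 − 487/4)/3 = 325/12.
Price P = 245 - 3·(487/12) = 493/4.
Meridian's profit: (493/4 - 105)·(73/12) = 111.0208.

111.02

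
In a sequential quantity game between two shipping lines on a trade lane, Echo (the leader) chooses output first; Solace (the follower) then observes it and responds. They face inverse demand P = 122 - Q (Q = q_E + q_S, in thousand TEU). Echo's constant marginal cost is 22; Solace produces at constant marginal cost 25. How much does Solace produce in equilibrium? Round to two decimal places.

22.75

The follower Solace best-responds to any q_E: π_S = (122 - Q)q_S - 25q_S.
∂π_S/∂q_S = 97 - q_E - 2q_S = 0 gives the reaction function q_S = (97 - q_E)/2.
The leader anticipates this reaction. Substituting into P = 122 - Q gives P = 147/2 - (1/2)q_E, so π_E = (147/2 - (1/2)q_E)q_E - 22q_E.
Leader FOC: 103/2 - q_E = 0, so q_E = 103/2.
Then q_S = (97 - 103/2)/2 = 91/4.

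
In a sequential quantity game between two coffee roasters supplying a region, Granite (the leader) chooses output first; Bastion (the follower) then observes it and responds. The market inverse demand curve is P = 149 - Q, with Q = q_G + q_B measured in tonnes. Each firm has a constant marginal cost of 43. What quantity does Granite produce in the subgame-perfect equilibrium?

53

Solve by backward induction. Given q_G, the follower Bastion maximises π_B = (149 - q_G - q_B)q_B - 43q_B.
∂π_B/∂q_B = 106 - q_G - 2q_B = 0 gives the reaction function q_B = (106 - q_G)/2.
The leader anticipates this reaction. Substituting into P = 149 - Q gives P = 96 - (1/2)q_G, so π_G = (96 - (1/2)q_G)q_G - 43q_G.
Leader FOC: 53 - q_G = 0, so q_G = 53.
Then q_B = (106 - 53)/2 = 53/2.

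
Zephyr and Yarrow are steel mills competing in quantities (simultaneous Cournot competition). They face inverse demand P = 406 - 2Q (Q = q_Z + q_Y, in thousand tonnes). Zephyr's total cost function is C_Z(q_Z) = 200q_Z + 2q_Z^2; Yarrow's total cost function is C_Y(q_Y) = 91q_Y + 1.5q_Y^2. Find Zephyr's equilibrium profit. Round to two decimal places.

Zephyr's profit: π_Z = (406 - 2Q)q_Z - (200q_Z + 2q_Z²). Setting ∂π_Z/∂q_Z = 0: 206 - 8q_Z - 2(q_Y) = 0.
Yarrow's first-order condition: 315 - 7q_Y - 2(q_Z) = 0.
So q_Z = (206 - 2q_Y)/8 and q_Y = (315 - 2q_Z)/7.
Substituting one into the other gives q_Z = 203/13 and q_Y = 527/13.
Price P = 406 - 2·(730/13) = 293.6923.
Zephyr's profit: 293.6923·(203/13) - 200·(203/13) - 2(203/13)² = 975.3609.

975.36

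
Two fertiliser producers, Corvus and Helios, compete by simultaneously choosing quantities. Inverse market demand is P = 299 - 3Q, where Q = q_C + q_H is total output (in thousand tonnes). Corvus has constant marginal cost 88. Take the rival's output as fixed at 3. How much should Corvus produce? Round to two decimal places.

33.67

With the rival's output fixed at 3, Corvus's profit is π_C = (299 - 3·3 - 3q_C)q_C - (88q_C) = (290 - 3q_C)q_C - (88q_C).
∂π_C/∂q_C = 202 - 6q_C = 0, so q_C = 101/3.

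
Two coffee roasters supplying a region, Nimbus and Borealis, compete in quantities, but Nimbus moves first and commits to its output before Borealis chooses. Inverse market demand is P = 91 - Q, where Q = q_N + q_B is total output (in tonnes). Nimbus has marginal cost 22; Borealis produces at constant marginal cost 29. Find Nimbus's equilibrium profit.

Solve by backward induction. Given q_N, the follower Borealis maximises π_B = (91 - q_N - q_B)q_B - 29q_B.
∂π_B/∂q_B = 62 - q_N - 2q_B = 0 gives the reaction function q_B = (62 - q_N)/2.
The leader anticipates this reaction. Substituting into P = 91 - Q gives P = 60 - (1/2)q_N, so π_N = (60 - (1/2)q_N)q_N - 22q_N.
Maximising: ∂π_N/∂q_N = 38 - q_N = 0, giving q_N = 38.
Then q_B = (62 - 38)/2 = 12.
Price P = 91 - 50 = 41.
Nimbus's profit: (41 - 22)·38 = 722.

722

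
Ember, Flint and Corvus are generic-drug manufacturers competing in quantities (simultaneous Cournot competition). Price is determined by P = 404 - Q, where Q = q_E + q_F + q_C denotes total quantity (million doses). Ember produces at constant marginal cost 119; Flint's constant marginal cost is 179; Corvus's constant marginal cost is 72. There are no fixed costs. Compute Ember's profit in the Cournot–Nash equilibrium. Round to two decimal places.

5550.25

Ember's profit: π_E = (404 - Q)q_E - (119q_E). Setting ∂π_E/∂q_E = 0: 285 - 2q_E - (q_F + q_C) = 0.
Flint's profit: π_F = (404 - Q)q_F - (179q_F). Setting ∂π_F/∂q_F = 0: 225 - 2q_F - (q_E + q_C) = 0.
Corvus's profit: π_C = (404 - Q)q_C - (72q_C). Setting ∂π_C/∂q_C = 0: 332 - 2q_C - (q_E + q_F) = 0.
Adding the 3 first-order conditions: 842 − 4Q = 0, so Q = 421/2.
Back-substituting: q_E = (285 − 421/2) = 149/2, q_F = (225 − 421/2) = 29/2, q_C = (332 − 421/2) = 243/2.
Price P = 404 - 421/2 = 387/2.
Ember's profit: (387/2 - 119)·(149/2) = 5550.2500.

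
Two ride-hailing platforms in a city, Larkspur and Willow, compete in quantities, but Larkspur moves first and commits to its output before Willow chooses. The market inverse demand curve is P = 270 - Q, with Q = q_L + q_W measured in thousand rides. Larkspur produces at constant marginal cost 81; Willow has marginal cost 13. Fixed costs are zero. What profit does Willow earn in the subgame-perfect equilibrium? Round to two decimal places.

Solve by backward induction. Given q_L, the follower Willow maximises π_W = (270 - q_L - q_W)q_W - 13q_W.
∂π_W/∂q_W = 257 - q_L - 2q_W = 0 gives the reaction function q_W = (257 - q_L)/2.
The leader anticipates this reaction. Substituting into P = 270 - Q gives P = 283/2 - (1/2)q_L, so π_L = (283/2 - (1/2)q_L)q_L - 81q_L.
Leader FOC: 121/2 - q_L = 0, so q_L = 121/2.
Then q_W = (257 - 121/2)/2 = 393/4.
Price P = 270 - 635/4 = 445/4.
Willow's profit: (445/4 - 13)·(393/4) = 9653.0625.

9653.06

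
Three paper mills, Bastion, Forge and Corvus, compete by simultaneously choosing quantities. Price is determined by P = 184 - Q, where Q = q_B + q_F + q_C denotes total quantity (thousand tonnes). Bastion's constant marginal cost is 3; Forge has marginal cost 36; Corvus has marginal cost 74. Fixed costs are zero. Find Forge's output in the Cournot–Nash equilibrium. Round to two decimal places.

38.25

Bastion's profit: π_B = (184 - Q)q_B - (3q_B). Setting ∂π_B/∂q_B = 0: 181 - 2q_B - (q_F + q_C) = 0.
Forge's profit: π_F = (184 - Q)q_F - (36q_F). Setting ∂π_F/∂q_F = 0: 148 - 2q_F - (q_B + q_C) = 0.
Corvus's profit: π_C = (184 - Q)q_C - (74q_C). Setting ∂π_C/∂q_C = 0: 110 - 2q_C - (q_B + q_F) = 0.
Adding the 3 first-order conditions: 439 − 4Q = 0, so Q = 439/4.
Back-substituting: q_B = (181 − 439/4) = 285/4, q_F = (148 − 439/4) = 153/4, q_C = (110 − 439/4) = 1/4.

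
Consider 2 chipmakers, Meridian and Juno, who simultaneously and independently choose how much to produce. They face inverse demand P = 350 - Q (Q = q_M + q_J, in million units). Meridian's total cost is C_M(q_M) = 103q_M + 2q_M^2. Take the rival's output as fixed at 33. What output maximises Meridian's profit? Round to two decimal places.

35.67

With the rival's output fixed at 33, Meridian's profit is π_M = (350 - 33 - q_M)q_M - (103q_M + 2q_M²) = (317 - q_M)q_M - (103q_M + 2q_M²).
∂π_M/∂q_M = 214 - 6q_M = 0, so q_M = 107/3.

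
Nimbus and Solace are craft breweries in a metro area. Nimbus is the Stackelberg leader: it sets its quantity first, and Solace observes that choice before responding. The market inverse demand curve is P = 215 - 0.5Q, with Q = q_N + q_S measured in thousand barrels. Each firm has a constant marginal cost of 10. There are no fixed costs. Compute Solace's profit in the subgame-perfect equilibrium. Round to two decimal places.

Solve by backward induction. Given q_N, the follower Solace maximises π_S = (215 - (1/2)q_N - (1/2)q_S)q_S - 10q_S.
Follower FOC: 205 - (1/2)q_N - q_S = 0, so q_S(q_N) = (205 - (1/2)q_N).
Nimbus substitutes q_S(q_N) into its own profit: π_N = q_N(215 - (1/2)q_N - (205 - (1/2)q_N)/2) - 10q_N = (225/2 - (1/4)q_N)q_N - 10q_N.
The leader's first-order condition 205/2 - (1/2)q_N = 0 yields q_N = 205.
Then q_S = (205 - (1/2)·205) = 205/2.
Price P = 215 - (1/2)·(615/2) = 245/4.
Solace's profit: (245/4 - 10)·(205/2) = 5253.1250.

5253.13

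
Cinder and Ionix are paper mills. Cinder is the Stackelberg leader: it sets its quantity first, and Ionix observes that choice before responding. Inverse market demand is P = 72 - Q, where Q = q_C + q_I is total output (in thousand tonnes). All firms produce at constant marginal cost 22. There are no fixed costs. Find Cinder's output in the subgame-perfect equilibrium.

25

Solve by backward induction. Given q_C, the follower Ionix maximises π_I = (72 - q_C - q_I)q_I - 22q_I.
∂π_I/∂q_I = 50 - q_C - 2q_I = 0 gives the reaction function q_I = (50 - q_C)/2.
Cinder substitutes q_I(q_C) into its own profit: π_C = q_C(72 - q_C - (50 - q_C)/2) - 22q_C = (47 - (1/2)q_C)q_C - 22q_C.
Maximising: ∂π_C/∂q_C = 25 - q_C = 0, giving q_C = 25.
Then q_I = (50 - 25)/2 = 25/2.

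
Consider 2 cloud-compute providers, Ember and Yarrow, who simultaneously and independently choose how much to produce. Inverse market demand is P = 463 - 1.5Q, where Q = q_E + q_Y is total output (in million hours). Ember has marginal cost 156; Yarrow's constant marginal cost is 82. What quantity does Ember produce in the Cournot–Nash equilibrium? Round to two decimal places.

51.78

Ember's profit: π_E = (463 - 1.5Q)q_E - (156q_E). Setting ∂π_E/∂q_E = 0: 307 - 3q_E - (3/2)(q_Y) = 0.
Yarrow's profit: π_Y = (463 - 1.5Q)q_Y - (82q_Y). Setting ∂π_Y/∂q_Y = 0: 381 - 3q_Y - (3/2)(q_E) = 0.
Rearranging gives the reaction functions q_E = (307 - (3/2)q_Y)/3 and q_Y = (381 - (3/2)q_E)/3.
Solving the pair: q_E = 466/9, q_Y = 910/9.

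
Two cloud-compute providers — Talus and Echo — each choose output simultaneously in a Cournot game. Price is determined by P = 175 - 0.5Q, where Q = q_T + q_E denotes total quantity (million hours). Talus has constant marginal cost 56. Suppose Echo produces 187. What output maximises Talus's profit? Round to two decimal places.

25.50

With the rival's output fixed at 187, Talus's profit is π_T = (175 - (1/2)·187 - (1/2)q_T)q_T - (56q_T) = (163/2 - (1/2)q_T)q_T - (56q_T).
∂π_T/∂q_T = 51/2 - q_T = 0, so q_T = 51/2.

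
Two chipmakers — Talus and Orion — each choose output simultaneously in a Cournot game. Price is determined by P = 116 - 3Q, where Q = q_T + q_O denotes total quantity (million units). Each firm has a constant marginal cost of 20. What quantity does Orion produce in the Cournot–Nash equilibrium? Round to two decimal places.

10.67

Each firm earns π_i = (116 - 3Q)q_i - 20q_i.
First-order condition (treating rivals' output as given): 96 - 6q_i - 3q_j = 0.
With identical firms every q_j equals q_i, so q_j = q_i and 96 = 9q_i, giving q_i = 32/3.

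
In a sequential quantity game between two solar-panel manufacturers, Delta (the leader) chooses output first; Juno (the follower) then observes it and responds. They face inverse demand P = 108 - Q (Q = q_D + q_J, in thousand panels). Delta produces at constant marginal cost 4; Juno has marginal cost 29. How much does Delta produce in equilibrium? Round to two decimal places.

Solve by backward induction. Given q_D, the follower Juno maximises π_J = (108 - q_D - q_J)q_J - 29q_J.
∂π_J/∂q_J = 79 - q_D - 2q_J = 0 gives the reaction function q_J = (79 - q_D)/2.
The leader anticipates this reaction. Substituting into P = 108 - Q gives P = 137/2 - (1/2)q_D, so π_D = (137/2 - (1/2)q_D)q_D - 4q_D.
Maximising: ∂π_D/∂q_D = 129/2 - q_D = 0, giving q_D = 129/2.
Then q_J = (79 - 129/2)/2 = 29/4.

64.50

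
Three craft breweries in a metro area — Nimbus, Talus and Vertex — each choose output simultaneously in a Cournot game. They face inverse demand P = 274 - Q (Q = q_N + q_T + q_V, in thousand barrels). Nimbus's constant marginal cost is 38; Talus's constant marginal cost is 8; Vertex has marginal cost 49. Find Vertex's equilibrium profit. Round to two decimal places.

Nimbus's profit: π_N = (274 - Q)q_N - (38q_N). Setting ∂π_N/∂q_N = 0: 236 - 2q_N - (q_T + q_V) = 0.
Talus's profit: π_T = (274 - Q)q_T - (8q_T). Setting ∂π_T/∂q_T = 0: 266 - 2q_T - (q_N + q_V) = 0.
Vertex's first-order condition: 225 - 2q_V - (q_N + q_T) = 0.
Adding the 3 conditions: 727 − 2Q − 2Q = 0, i.e. Q = 727/4.
Back-substituting: q_N = (236 − 727/4) = 217/4, q_T = (266 − 727/4) = 337/4, q_V = (225 − 727/4) = 173/4.
Price P = 274 - 727/4 = 369/4.
Vertex's profit: (369/4 - 49)·(173/4) = 1870.5625.

1870.56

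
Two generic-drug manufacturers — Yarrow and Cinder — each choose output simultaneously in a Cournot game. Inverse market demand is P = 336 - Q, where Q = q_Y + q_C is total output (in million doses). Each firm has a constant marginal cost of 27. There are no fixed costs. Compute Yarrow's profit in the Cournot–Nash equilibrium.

Each firm earns π_i = (336 - Q)q_i - 27q_i.
Setting ∂π_i/∂q_i = 0 with rivals' quantities fixed: 309 - 2q_i - q_j = 0.
With identical firms every q_j equals q_i, so q_j = q_i and 309 = 3q_i, giving q_i = 103.
Price P = 336 - 206 = 130.
Yarrow's profit: (130 - 27)·103 = 10609.

10609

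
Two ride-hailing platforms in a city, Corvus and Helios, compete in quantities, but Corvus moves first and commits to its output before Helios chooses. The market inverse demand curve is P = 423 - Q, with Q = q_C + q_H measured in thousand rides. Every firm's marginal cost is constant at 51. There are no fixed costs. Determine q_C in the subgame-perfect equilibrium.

186

The follower Helios best-responds to any q_C: π_H = (423 - Q)q_H - 51q_H.
∂π_H/∂q_H = 372 - q_C - 2q_H = 0 gives the reaction function q_H = (372 - q_C)/2.
The leader anticipates this reaction. Substituting into P = 423 - Q gives P = 237 - (1/2)q_C, so π_C = (237 - (1/2)q_C)q_C - 51q_C.
Leader FOC: 186 - q_C = 0, so q_C = 186.
Then q_H = (372 - 186)/2 = 93.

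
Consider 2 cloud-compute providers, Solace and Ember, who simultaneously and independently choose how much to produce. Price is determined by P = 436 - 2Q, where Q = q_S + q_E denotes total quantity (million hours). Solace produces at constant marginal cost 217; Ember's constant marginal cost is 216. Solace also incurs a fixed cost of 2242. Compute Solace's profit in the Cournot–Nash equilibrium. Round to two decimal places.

Solace's profit: π_S = (436 - 2Q)q_S - (217q_S). Setting ∂π_S/∂q_S = 0: 219 - 4q_S - 2(q_E) = 0.
Ember's first-order condition: 220 - 4q_E - 2(q_S) = 0.
Best responses: q_S = (219 - 2q_E)/4, q_E = (220 - 2q_S)/4.
Solving the pair: q_S = 109/3, q_E = 221/6.
Price P = 436 - 2·(439/6) = 869/3.
Solace's profit: (869/3 - 217)·(109/3) - 2242 = 398.2222.

398.22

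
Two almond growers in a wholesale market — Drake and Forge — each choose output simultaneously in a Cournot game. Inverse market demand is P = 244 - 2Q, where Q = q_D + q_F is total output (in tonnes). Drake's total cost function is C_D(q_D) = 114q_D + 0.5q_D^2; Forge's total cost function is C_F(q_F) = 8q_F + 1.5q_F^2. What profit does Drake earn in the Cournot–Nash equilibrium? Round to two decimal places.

499.07

Drake's profit: π_D = (244 - 2Q)q_D - (114q_D + (1/2)q_D²). Setting ∂π_D/∂q_D = 0: 130 - 5q_D - 2(q_F) = 0.
Forge's first-order condition: 236 - 7q_F - 2(q_D) = 0.
So q_D = (130 - 2q_F)/5 and q_F = (236 - 2q_D)/7.
Substituting one into the other gives q_D = 438/31 and q_F = 920/31.
Price P = 244 - 2·(1358/31) = 156.3871.
Drake's profit: 156.3871·(438/31) - 114·(438/31) - (1/2)(438/31)² = 499.0739.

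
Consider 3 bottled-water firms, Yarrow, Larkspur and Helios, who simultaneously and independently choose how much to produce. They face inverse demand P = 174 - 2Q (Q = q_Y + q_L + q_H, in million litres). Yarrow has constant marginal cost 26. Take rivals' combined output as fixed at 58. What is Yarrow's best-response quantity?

8

With rivals' combined output fixed at 58, Yarrow's profit is π_Y = (174 - 2·58 - 2q_Y)q_Y - (26q_Y) = (58 - 2q_Y)q_Y - (26q_Y).
∂π_Y/∂q_Y = 32 - 4q_Y = 0, so q_Y = 8.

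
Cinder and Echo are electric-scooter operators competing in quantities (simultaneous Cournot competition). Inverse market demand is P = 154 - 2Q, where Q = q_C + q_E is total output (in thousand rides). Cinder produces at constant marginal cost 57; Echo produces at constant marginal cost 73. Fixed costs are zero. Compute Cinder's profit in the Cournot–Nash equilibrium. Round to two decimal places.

Cinder's profit: π_C = (154 - 2Q)q_C - (57q_C). Setting ∂π_C/∂q_C = 0: 97 - 4q_C - 2(q_E) = 0.
Echo's first-order condition: 81 - 4q_E - 2(q_C) = 0.
So q_C = (97 - 2q_E)/4 and q_E = (81 - 2q_C)/4.
Substituting one into the other gives q_C = 113/6 and q_E = 65/6.
Price P = 154 - 2·(89/3) = 284/3.
Cinder's profit: (284/3 - 57)·(113/6) = 709.3889.

709.39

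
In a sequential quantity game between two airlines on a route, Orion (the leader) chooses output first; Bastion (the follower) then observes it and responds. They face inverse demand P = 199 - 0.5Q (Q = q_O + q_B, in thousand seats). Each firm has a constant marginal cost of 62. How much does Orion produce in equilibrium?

137

The follower Bastion best-responds to any q_O: π_B = (199 - 0.5Q)q_B - 62q_B.
Setting the follower's marginal profit to zero, 137 - (1/2)q_O - q_B = 0, i.e. q_B = (137 - (1/2)q_O).
Orion substitutes q_B(q_O) into its own profit: π_O = q_O(199 - (1/2)q_O - (137 - (1/2)q_O)/2) - 62q_O = (261/2 - (1/4)q_O)q_O - 62q_O.
Maximising: ∂π_O/∂q_O = 137/2 - (1/2)q_O = 0, giving q_O = 137.
Then q_B = (137 - (1/2)·137) = 137/2.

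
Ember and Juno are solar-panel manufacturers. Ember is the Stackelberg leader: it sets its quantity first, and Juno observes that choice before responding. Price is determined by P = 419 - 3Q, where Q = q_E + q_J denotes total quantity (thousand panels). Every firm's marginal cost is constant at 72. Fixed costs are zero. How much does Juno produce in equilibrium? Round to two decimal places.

The follower Juno best-responds to any q_E: π_J = (419 - 3Q)q_J - 72q_J.
∂π_J/∂q_J = 347 - 3q_E - 6q_J = 0 gives the reaction function q_J = (347 - 3q_E)/6.
Ember substitutes q_J(q_E) into its own profit: π_E = q_E(419 - 3q_E - (347 - 3q_E)/2) - 72q_E = (491/2 - (3/2)q_E)q_E - 72q_E.
Maximising: ∂π_E/∂q_E = 347/2 - 3q_E = 0, giving q_E = 347/6.
Then q_J = (347 - 3·(347/6))/6 = 347/12.

28.92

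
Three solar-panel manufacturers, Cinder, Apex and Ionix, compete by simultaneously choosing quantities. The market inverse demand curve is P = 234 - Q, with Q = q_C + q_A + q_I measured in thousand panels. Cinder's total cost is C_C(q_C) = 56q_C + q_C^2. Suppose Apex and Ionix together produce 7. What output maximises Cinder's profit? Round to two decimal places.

With rivals' combined output fixed at 7, Cinder's profit is π_C = (234 - 7 - q_C)q_C - (56q_C + q_C²) = (227 - q_C)q_C - (56q_C + q_C²).
∂π_C/∂q_C = 171 - 4q_C = 0, so q_C = 171/4.

42.75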